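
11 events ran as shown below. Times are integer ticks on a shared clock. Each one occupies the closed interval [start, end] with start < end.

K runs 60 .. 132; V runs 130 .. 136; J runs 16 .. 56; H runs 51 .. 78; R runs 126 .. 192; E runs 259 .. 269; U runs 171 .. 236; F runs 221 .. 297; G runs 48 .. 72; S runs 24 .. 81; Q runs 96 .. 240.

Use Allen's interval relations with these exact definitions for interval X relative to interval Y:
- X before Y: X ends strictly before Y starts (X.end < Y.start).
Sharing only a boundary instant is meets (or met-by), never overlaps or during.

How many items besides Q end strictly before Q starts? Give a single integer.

4

Target Q = [96, 240].
E [259, 269] → after → no.
F [221, 297] → overlapped-by → no.
G [48, 72] → before → counts.
H [51, 78] → before → counts.
J [16, 56] → before → counts.
K [60, 132] → overlaps → no.
R [126, 192] → during → no.
S [24, 81] → before → counts.
U [171, 236] → during → no.
V [130, 136] → during → no.
Total: 4.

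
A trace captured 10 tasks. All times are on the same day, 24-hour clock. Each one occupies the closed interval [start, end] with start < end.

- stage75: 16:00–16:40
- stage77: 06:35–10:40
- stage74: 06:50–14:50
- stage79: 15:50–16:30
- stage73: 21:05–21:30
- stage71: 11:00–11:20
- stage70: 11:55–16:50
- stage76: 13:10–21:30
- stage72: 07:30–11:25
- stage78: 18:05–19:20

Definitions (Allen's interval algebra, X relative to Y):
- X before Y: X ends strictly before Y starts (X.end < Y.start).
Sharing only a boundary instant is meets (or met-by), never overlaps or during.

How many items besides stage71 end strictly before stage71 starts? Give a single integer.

Target stage71 = [11:00, 11:20].
stage70 [11:55, 16:50] → after → no.
stage72 [07:30, 11:25] → contains → no.
stage73 [21:05, 21:30] → after → no.
stage74 [06:50, 14:50] → contains → no.
stage75 [16:00, 16:40] → after → no.
stage76 [13:10, 21:30] → after → no.
stage77 [06:35, 10:40] → before → counts.
stage78 [18:05, 19:20] → after → no.
stage79 [15:50, 16:30] → after → no.
Total: 1.

1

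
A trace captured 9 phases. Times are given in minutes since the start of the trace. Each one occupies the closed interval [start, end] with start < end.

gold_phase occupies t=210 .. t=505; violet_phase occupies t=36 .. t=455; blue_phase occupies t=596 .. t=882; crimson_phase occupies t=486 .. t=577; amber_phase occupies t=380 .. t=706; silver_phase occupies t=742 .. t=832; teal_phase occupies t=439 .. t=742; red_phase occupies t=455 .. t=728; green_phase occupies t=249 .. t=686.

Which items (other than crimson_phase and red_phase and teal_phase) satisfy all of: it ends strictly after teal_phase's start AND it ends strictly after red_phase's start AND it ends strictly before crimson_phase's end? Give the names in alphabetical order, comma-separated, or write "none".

gold_phase

Conditions: its end is strictly after teal_phase's start (X.end > t=439) AND its end is strictly after red_phase's start (X.end > t=455) AND its end is strictly before crimson_phase's end (X.end < t=577).
amber_phase: end t=706 > t=439? ✓; end t=706 > t=455? ✓; end t=706 < t=577? ✗ → no.
blue_phase: end t=882 > t=439? ✓; end t=882 > t=455? ✓; end t=882 < t=577? ✗ → no.
gold_phase: end t=505 > t=439? ✓; end t=505 > t=455? ✓; end t=505 < t=577? ✓ → yes.
green_phase: end t=686 > t=439? ✓; end t=686 > t=455? ✓; end t=686 < t=577? ✗ → no.
silver_phase: end t=832 > t=439? ✓; end t=832 > t=455? ✓; end t=832 < t=577? ✗ → no.
violet_phase: end t=455 > t=439? ✓; end t=455 > t=455? ✗; end t=455 < t=577? ✓ → no.
Result: gold_phase.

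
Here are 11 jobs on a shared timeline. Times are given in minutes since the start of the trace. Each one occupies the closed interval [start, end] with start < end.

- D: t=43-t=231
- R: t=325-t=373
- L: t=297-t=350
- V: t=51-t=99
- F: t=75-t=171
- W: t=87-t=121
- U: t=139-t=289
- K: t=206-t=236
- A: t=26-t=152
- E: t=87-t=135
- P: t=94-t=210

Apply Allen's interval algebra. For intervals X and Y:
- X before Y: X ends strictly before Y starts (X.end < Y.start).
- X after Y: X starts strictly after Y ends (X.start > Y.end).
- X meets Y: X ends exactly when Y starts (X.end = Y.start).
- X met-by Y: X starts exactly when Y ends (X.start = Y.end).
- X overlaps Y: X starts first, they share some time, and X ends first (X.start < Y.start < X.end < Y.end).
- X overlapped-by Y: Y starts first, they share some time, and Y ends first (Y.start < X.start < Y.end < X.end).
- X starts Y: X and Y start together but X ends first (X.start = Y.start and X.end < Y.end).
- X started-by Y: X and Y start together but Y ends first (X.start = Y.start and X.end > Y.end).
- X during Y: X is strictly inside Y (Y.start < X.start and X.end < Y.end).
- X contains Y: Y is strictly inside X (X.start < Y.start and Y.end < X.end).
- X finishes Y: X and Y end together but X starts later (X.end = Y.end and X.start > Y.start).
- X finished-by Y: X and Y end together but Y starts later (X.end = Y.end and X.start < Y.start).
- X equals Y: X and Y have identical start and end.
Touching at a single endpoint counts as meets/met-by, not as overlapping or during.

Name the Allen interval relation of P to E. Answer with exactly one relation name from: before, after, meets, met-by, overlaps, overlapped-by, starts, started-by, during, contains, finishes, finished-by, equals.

P = [t=94, t=210]; E = [t=87, t=135].
Compare endpoints: P.start > E.start, P.start < E.end, P.end > E.start, P.end > E.end.
That pattern is 'overlapped-by'.

overlapped-by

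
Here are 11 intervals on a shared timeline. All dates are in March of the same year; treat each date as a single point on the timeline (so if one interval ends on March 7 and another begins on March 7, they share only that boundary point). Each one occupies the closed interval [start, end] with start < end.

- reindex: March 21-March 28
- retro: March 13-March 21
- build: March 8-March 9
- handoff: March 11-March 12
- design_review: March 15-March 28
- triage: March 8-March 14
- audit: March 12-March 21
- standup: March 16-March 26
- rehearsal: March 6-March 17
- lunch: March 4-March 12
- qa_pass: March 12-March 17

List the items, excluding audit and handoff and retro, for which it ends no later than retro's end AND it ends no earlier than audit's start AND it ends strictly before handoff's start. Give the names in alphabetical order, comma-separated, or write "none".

Conditions: its end is no later than retro's end (X.end <= March 21) AND its end is no earlier than audit's start (X.end >= March 12) AND its end is strictly before handoff's start (X.end < March 11).
build: end March 9 <= March 21? ✓; end March 9 >= March 12? ✗; end March 9 < March 11? ✓ → no.
design_review: end March 28 <= March 21? ✗; end March 28 >= March 12? ✓; end March 28 < March 11? ✗ → no.
lunch: end March 12 <= March 21? ✓; end March 12 >= March 12? ✓; end March 12 < March 11? ✗ → no.
qa_pass: end March 17 <= March 21? ✓; end March 17 >= March 12? ✓; end March 17 < March 11? ✗ → no.
rehearsal: end March 17 <= March 21? ✓; end March 17 >= March 12? ✓; end March 17 < March 11? ✗ → no.
reindex: end March 28 <= March 21? ✗; end March 28 >= March 12? ✓; end March 28 < March 11? ✗ → no.
standup: end March 26 <= March 21? ✗; end March 26 >= March 12? ✓; end March 26 < March 11? ✗ → no.
triage: end March 14 <= March 21? ✓; end March 14 >= March 12? ✓; end March 14 < March 11? ✗ → no.
Result: none.

none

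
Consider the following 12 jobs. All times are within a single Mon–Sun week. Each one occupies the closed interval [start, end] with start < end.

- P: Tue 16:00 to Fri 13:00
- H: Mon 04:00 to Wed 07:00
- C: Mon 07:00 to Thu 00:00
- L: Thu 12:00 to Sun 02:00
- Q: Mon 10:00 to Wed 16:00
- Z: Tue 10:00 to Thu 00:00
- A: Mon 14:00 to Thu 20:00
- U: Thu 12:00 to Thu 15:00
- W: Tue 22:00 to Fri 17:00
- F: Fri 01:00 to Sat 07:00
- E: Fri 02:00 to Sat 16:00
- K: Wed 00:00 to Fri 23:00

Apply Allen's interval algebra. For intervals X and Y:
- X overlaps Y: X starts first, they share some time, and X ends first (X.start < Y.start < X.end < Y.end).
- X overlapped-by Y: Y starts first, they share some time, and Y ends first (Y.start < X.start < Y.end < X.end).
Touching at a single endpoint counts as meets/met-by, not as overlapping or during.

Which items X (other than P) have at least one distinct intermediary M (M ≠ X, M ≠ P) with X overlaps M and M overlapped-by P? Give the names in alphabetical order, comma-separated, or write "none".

Target P = [Tue 16:00, Fri 13:00].
Intermediaries M with M overlapped-by P: E, F, K, L, W.
Via E — items with X overlaps E: F, K, W.
Via F — items with X overlaps F: K, W.
Via K — items with X overlaps K: A, C, H, Q, W, Z.
Via L — items with X overlaps L: A, K, W.
Via W — items with X overlaps W: A, C, H, Q, Z.
Union: A, C, F, H, K, Q, W, Z.

A, C, F, H, K, Q, W, Z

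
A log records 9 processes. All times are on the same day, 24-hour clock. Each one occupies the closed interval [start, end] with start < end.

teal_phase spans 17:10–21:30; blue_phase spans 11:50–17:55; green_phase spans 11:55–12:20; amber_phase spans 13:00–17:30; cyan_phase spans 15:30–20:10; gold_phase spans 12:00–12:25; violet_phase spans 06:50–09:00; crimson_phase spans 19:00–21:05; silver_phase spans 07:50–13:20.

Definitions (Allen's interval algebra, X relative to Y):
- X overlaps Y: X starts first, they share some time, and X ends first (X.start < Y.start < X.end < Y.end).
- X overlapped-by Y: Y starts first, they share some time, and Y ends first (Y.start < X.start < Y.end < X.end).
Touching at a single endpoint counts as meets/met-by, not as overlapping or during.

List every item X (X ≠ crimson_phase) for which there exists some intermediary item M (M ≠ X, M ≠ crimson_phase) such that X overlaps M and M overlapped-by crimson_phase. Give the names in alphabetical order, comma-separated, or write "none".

none

Target crimson_phase = [19:00, 21:05].
Intermediaries M with M overlapped-by crimson_phase: none.
Union: none.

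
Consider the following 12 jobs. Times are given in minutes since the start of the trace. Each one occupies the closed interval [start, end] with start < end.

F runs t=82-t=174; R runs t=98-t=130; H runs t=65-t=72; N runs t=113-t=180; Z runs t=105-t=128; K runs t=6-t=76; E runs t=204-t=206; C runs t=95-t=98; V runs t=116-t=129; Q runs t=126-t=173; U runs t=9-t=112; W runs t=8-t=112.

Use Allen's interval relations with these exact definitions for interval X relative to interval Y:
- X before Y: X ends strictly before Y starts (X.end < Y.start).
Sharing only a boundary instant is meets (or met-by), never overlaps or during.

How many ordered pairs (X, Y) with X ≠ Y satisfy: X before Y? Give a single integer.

Checking all 132 ordered pairs for relation 'before'; matching pairs in alphabetical order:
(C, E): C before E ✓
(C, N): C before N ✓
(C, Q): C before Q ✓
(C, V): C before V ✓
(C, Z): C before Z ✓
(F, E): F before E ✓
(H, C): H before C ✓
(H, E): H before E ✓
(H, F): H before F ✓
(H, N): H before N ✓
(H, Q): H before Q ✓
(H, R): H before R ✓
(H, V): H before V ✓
(H, Z): H before Z ✓
(K, C): K before C ✓
(K, E): K before E ✓
(K, F): K before F ✓
(K, N): K before N ✓
(K, Q): K before Q ✓
(K, R): K before R ✓
(K, V): K before V ✓
(K, Z): K before Z ✓
(N, E): N before E ✓
(Q, E): Q before E ✓
... plus 11 further pairs not listed.
Count: 35.

35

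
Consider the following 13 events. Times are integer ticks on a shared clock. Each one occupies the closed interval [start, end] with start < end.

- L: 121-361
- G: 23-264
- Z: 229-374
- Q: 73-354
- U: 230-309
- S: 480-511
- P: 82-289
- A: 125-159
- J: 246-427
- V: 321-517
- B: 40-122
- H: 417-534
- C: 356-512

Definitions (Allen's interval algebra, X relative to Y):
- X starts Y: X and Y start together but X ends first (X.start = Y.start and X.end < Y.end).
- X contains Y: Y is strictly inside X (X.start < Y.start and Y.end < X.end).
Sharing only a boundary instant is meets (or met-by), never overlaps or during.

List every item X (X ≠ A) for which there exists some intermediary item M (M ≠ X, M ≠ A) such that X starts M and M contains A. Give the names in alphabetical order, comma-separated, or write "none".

none

Target A = [125, 159].
Intermediaries M with M contains A: G, L, P, Q.
Via G — items with X starts G: none.
Via L — items with X starts L: none.
Via P — items with X starts P: none.
Via Q — items with X starts Q: none.
Union: none.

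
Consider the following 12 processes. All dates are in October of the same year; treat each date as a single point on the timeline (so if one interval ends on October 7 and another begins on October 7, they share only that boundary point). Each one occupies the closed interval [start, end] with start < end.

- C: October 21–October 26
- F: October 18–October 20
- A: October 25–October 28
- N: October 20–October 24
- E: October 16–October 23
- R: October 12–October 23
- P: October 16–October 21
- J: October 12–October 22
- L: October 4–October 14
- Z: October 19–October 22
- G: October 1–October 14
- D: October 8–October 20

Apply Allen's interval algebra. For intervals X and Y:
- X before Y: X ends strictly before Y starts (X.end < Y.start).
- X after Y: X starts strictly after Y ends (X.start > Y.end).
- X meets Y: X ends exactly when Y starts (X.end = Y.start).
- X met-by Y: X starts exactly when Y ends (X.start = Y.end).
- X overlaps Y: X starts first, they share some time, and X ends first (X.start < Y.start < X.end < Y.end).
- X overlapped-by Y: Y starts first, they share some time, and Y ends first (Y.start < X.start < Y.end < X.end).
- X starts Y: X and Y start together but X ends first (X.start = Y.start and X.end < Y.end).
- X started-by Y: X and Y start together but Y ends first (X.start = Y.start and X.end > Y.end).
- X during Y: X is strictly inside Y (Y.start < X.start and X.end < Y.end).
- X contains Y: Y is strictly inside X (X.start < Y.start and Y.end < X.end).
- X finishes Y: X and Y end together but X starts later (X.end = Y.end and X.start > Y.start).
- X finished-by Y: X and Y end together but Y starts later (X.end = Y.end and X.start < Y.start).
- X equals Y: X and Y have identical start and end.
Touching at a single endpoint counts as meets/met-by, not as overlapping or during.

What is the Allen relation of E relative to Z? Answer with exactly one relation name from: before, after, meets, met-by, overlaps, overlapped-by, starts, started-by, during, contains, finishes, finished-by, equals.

E = [October 16, October 23]; Z = [October 19, October 22].
Compare endpoints: E.start < Z.start, E.start < Z.end, E.end > Z.start, E.end > Z.end.
That pattern is 'contains'.

contains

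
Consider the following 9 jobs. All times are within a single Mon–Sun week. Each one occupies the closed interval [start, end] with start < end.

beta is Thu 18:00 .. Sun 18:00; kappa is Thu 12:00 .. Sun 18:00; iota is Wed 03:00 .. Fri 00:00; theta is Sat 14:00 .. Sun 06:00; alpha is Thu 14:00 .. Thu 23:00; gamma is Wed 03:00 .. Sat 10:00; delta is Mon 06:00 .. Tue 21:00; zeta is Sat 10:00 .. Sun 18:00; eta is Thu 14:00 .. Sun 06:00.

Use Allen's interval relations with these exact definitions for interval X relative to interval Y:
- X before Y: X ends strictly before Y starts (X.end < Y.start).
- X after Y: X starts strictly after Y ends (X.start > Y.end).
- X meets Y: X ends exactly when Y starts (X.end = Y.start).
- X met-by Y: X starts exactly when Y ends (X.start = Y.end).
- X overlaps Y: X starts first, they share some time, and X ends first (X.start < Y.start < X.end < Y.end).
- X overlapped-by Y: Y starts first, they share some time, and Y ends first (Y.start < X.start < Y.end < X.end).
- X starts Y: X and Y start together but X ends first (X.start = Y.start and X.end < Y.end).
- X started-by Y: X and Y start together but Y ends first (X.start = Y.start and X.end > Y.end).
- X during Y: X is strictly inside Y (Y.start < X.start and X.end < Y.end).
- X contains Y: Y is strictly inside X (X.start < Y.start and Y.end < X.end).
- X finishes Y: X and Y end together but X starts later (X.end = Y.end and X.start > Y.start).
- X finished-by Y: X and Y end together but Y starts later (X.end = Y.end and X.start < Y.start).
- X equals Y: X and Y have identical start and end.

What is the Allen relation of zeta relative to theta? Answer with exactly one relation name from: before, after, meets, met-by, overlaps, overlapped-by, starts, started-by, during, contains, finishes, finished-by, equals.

zeta = [Sat 10:00, Sun 18:00]; theta = [Sat 14:00, Sun 06:00].
Compare endpoints: zeta.start < theta.start, zeta.start < theta.end, zeta.end > theta.start, zeta.end > theta.end.
That pattern is 'contains'.

contains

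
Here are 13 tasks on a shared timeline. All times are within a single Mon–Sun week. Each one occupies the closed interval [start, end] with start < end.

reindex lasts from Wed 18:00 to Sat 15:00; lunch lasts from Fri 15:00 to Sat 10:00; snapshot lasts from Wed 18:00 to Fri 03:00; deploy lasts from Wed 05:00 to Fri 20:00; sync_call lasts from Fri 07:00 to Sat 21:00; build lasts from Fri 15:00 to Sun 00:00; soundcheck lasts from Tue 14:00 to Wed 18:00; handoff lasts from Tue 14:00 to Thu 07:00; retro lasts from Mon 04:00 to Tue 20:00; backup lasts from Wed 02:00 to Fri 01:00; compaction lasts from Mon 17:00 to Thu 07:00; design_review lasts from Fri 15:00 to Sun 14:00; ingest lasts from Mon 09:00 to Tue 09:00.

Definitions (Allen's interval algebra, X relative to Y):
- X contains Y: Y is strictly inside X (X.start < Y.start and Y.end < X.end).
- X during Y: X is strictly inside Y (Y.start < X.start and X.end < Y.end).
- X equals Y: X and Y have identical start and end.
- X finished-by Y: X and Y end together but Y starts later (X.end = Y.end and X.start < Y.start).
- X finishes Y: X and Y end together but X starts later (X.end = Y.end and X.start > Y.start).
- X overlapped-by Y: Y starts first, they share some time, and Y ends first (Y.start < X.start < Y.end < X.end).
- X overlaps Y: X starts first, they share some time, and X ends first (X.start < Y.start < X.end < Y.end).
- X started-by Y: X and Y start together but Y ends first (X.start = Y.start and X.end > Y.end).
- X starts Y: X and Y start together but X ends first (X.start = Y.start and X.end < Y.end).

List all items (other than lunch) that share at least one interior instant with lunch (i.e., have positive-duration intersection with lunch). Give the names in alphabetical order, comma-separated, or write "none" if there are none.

build, deploy, design_review, reindex, sync_call

Target lunch = [Fri 15:00, Sat 10:00].
backup [Wed 02:00, Fri 01:00] → before → no.
build [Fri 15:00, Sun 00:00] → started-by → yes.
compaction [Mon 17:00, Thu 07:00] → before → no.
deploy [Wed 05:00, Fri 20:00] → overlaps → yes.
design_review [Fri 15:00, Sun 14:00] → started-by → yes.
handoff [Tue 14:00, Thu 07:00] → before → no.
ingest [Mon 09:00, Tue 09:00] → before → no.
reindex [Wed 18:00, Sat 15:00] → contains → yes.
retro [Mon 04:00, Tue 20:00] → before → no.
snapshot [Wed 18:00, Fri 03:00] → before → no.
soundcheck [Tue 14:00, Wed 18:00] → before → no.
sync_call [Fri 07:00, Sat 21:00] → contains → yes.
Result: build, deploy, design_review, reindex, sync_call.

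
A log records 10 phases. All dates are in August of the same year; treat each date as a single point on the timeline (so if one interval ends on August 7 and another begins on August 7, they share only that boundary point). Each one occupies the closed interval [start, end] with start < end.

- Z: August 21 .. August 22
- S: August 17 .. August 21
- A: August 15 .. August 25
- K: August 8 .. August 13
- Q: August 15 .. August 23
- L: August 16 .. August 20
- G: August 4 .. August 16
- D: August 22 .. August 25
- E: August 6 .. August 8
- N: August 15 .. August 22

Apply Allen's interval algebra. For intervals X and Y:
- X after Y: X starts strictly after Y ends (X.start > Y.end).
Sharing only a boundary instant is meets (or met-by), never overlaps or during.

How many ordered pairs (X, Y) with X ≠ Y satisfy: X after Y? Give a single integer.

20

Checking all 90 ordered pairs for relation 'after'; matching pairs in alphabetical order:
(A, E): A after E ✓
(A, K): A after K ✓
(D, E): D after E ✓
(D, G): D after G ✓
(D, K): D after K ✓
(D, L): D after L ✓
(D, S): D after S ✓
(L, E): L after E ✓
(L, K): L after K ✓
(N, E): N after E ✓
(N, K): N after K ✓
(Q, E): Q after E ✓
(Q, K): Q after K ✓
(S, E): S after E ✓
(S, G): S after G ✓
(S, K): S after K ✓
(Z, E): Z after E ✓
(Z, G): Z after G ✓
(Z, K): Z after K ✓
(Z, L): Z after L ✓
Count: 20.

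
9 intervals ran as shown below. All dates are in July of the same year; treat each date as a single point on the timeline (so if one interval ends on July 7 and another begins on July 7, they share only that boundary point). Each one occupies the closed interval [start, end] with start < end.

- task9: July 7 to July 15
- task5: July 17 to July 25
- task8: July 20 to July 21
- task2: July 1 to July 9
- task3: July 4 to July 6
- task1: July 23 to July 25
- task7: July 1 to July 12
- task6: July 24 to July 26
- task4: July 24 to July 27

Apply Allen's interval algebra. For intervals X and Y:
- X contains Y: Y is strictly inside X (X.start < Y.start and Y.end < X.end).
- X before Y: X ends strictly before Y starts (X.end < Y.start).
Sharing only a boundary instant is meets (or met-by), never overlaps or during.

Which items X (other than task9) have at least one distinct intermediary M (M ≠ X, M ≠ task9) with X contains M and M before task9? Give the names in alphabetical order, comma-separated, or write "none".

Target task9 = [July 7, July 15].
Intermediaries M with M before task9: task3.
Via task3 — items with X contains task3: task2, task7.
Union: task2, task7.

task2, task7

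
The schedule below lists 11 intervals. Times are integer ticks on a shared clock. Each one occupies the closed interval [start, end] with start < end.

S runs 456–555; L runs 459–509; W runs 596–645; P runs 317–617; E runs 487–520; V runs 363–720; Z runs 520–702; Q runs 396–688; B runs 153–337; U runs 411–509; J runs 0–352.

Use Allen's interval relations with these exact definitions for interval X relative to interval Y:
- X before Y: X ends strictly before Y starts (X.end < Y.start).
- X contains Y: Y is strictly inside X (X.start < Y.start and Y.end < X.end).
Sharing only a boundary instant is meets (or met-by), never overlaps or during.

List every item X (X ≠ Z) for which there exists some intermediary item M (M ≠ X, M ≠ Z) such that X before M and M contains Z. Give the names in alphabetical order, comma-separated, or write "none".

Target Z = [520, 702].
Intermediaries M with M contains Z: V.
Via V — items with X before V: B, J.
Union: B, J.

B, J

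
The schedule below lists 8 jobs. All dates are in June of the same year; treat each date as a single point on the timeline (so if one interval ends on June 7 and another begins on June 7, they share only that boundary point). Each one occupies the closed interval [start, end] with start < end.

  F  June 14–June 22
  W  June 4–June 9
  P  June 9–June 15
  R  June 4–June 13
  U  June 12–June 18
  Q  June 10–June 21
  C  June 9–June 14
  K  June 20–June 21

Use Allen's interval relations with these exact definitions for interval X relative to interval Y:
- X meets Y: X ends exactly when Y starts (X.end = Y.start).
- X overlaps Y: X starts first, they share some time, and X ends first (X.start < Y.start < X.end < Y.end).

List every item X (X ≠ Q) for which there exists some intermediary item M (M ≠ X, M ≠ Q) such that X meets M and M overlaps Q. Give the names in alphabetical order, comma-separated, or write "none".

W

Target Q = [June 10, June 21].
Intermediaries M with M overlaps Q: C, P, R.
Via C — items with X meets C: W.
Via P — items with X meets P: W.
Via R — items with X meets R: none.
Union: W.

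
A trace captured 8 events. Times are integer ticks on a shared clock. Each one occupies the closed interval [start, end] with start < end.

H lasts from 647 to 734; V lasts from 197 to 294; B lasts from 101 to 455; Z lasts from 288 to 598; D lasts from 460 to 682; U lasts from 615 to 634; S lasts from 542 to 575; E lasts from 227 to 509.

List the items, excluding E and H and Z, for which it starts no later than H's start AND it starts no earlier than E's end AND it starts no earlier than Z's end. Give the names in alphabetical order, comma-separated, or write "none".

Conditions: its start is no later than H's start (X.start <= 647) AND its start is no earlier than E's end (X.start >= 509) AND its start is no earlier than Z's end (X.start >= 598).
B: start 101 <= 647? ✓; start 101 >= 509? ✗; start 101 >= 598? ✗ → no.
D: start 460 <= 647? ✓; start 460 >= 509? ✗; start 460 >= 598? ✗ → no.
S: start 542 <= 647? ✓; start 542 >= 509? ✓; start 542 >= 598? ✗ → no.
U: start 615 <= 647? ✓; start 615 >= 509? ✓; start 615 >= 598? ✓ → yes.
V: start 197 <= 647? ✓; start 197 >= 509? ✗; start 197 >= 598? ✗ → no.
Result: U.

U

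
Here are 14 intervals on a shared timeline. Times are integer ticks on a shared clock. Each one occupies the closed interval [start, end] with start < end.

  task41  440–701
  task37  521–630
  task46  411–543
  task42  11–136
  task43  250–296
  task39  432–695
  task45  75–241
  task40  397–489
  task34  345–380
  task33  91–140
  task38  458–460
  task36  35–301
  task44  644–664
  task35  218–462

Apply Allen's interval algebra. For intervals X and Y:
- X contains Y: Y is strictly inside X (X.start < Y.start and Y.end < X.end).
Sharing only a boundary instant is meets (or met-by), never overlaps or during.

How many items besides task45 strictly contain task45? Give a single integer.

1

Target task45 = [75, 241].
task33 [91, 140] → during → no.
task34 [345, 380] → after → no.
task35 [218, 462] → overlapped-by → no.
task36 [35, 301] → contains → counts.
task37 [521, 630] → after → no.
task38 [458, 460] → after → no.
task39 [432, 695] → after → no.
task40 [397, 489] → after → no.
task41 [440, 701] → after → no.
task42 [11, 136] → overlaps → no.
task43 [250, 296] → after → no.
task44 [644, 664] → after → no.
task46 [411, 543] → after → no.
Total: 1.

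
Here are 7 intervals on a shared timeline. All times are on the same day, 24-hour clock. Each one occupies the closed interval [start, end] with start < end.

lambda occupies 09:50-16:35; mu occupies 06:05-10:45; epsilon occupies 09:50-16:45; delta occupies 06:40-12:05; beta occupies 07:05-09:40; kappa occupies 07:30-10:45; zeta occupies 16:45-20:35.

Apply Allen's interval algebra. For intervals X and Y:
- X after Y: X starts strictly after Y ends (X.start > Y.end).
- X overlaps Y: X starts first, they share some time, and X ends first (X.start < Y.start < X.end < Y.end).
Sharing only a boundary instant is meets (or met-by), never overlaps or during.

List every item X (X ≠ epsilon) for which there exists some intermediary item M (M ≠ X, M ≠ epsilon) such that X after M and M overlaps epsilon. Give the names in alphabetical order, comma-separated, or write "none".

zeta

Target epsilon = [09:50, 16:45].
Intermediaries M with M overlaps epsilon: delta, kappa, mu.
Via delta — items with X after delta: zeta.
Via kappa — items with X after kappa: zeta.
Via mu — items with X after mu: zeta.
Union: zeta.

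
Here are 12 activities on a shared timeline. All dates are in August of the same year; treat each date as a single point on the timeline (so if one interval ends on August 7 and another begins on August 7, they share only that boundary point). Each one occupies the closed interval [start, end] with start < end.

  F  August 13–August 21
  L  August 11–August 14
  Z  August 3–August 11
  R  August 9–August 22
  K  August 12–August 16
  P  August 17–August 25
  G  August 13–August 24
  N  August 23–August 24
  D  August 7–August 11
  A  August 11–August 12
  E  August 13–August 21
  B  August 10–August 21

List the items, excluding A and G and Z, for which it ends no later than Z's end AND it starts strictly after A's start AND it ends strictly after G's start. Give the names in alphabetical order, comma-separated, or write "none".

Conditions: its end is no later than Z's end (X.end <= August 11) AND its start is strictly after A's start (X.start > August 11) AND its end is strictly after G's start (X.end > August 13).
B: end August 21 <= August 11? ✗; start August 10 > August 11? ✗; end August 21 > August 13? ✓ → no.
D: end August 11 <= August 11? ✓; start August 7 > August 11? ✗; end August 11 > August 13? ✗ → no.
E: end August 21 <= August 11? ✗; start August 13 > August 11? ✓; end August 21 > August 13? ✓ → no.
F: end August 21 <= August 11? ✗; start August 13 > August 11? ✓; end August 21 > August 13? ✓ → no.
K: end August 16 <= August 11? ✗; start August 12 > August 11? ✓; end August 16 > August 13? ✓ → no.
L: end August 14 <= August 11? ✗; start August 11 > August 11? ✗; end August 14 > August 13? ✓ → no.
N: end August 24 <= August 11? ✗; start August 23 > August 11? ✓; end August 24 > August 13? ✓ → no.
P: end August 25 <= August 11? ✗; start August 17 > August 11? ✓; end August 25 > August 13? ✓ → no.
R: end August 22 <= August 11? ✗; start August 9 > August 11? ✗; end August 22 > August 13? ✓ → no.
Result: none.

none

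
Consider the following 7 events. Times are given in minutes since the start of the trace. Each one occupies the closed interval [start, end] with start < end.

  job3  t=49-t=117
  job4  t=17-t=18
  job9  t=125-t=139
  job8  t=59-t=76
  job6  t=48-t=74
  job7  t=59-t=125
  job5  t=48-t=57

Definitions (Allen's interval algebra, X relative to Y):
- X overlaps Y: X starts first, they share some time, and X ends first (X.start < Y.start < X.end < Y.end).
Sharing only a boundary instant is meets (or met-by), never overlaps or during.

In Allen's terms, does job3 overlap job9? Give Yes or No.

No

job3 = [t=49, t=117], job9 = [t=125, t=139].
Actual relation of job3 to job9: before.
Asked whether 'overlaps' holds → No.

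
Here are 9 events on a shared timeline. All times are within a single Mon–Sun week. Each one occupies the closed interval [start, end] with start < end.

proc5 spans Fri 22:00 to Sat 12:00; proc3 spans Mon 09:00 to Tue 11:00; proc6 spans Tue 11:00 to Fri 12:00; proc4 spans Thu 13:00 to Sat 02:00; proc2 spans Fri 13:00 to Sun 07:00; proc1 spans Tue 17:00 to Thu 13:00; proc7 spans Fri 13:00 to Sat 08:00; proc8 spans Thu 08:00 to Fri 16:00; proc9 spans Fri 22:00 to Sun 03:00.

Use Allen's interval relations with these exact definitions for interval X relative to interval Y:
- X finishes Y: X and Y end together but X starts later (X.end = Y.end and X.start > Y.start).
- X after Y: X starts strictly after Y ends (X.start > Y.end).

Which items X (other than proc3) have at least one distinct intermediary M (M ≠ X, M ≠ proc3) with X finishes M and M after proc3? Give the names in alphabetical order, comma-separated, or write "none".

Target proc3 = [Mon 09:00, Tue 11:00].
Intermediaries M with M after proc3: proc1, proc2, proc4, proc5, proc7, proc8, proc9.
Via proc1 — items with X finishes proc1: none.
Via proc2 — items with X finishes proc2: none.
Via proc4 — items with X finishes proc4: none.
Via proc5 — items with X finishes proc5: none.
Via proc7 — items with X finishes proc7: none.
Via proc8 — items with X finishes proc8: none.
Via proc9 — items with X finishes proc9: none.
Union: none.

none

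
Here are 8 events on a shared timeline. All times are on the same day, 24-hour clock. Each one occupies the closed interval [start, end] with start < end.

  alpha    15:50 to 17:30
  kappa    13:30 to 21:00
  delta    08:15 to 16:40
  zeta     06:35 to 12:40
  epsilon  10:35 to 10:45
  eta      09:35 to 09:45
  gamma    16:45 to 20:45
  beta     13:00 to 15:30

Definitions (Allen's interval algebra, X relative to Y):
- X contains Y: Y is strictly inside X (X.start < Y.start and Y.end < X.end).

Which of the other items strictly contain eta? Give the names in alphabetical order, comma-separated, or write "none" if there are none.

Target eta = [09:35, 09:45].
alpha [15:50, 17:30] → after → no.
beta [13:00, 15:30] → after → no.
delta [08:15, 16:40] → contains → yes.
epsilon [10:35, 10:45] → after → no.
gamma [16:45, 20:45] → after → no.
kappa [13:30, 21:00] → after → no.
zeta [06:35, 12:40] → contains → yes.
Result: delta, zeta.

delta, zeta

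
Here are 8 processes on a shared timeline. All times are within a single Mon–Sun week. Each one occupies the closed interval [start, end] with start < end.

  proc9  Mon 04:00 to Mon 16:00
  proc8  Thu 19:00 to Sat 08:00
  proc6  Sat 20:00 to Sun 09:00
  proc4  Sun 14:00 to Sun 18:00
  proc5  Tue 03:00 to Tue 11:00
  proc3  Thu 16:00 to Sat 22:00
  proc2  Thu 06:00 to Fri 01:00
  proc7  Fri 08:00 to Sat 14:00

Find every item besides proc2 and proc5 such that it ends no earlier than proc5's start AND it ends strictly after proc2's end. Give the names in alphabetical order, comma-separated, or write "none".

proc3, proc4, proc6, proc7, proc8

Conditions: its end is no earlier than proc5's start (X.end >= Tue 03:00) AND its end is strictly after proc2's end (X.end > Fri 01:00).
proc3: end Sat 22:00 >= Tue 03:00? ✓; end Sat 22:00 > Fri 01:00? ✓ → yes.
proc4: end Sun 18:00 >= Tue 03:00? ✓; end Sun 18:00 > Fri 01:00? ✓ → yes.
proc6: end Sun 09:00 >= Tue 03:00? ✓; end Sun 09:00 > Fri 01:00? ✓ → yes.
proc7: end Sat 14:00 >= Tue 03:00? ✓; end Sat 14:00 > Fri 01:00? ✓ → yes.
proc8: end Sat 08:00 >= Tue 03:00? ✓; end Sat 08:00 > Fri 01:00? ✓ → yes.
proc9: end Mon 16:00 >= Tue 03:00? ✗; end Mon 16:00 > Fri 01:00? ✗ → no.
Result: proc3, proc4, proc6, proc7, proc8.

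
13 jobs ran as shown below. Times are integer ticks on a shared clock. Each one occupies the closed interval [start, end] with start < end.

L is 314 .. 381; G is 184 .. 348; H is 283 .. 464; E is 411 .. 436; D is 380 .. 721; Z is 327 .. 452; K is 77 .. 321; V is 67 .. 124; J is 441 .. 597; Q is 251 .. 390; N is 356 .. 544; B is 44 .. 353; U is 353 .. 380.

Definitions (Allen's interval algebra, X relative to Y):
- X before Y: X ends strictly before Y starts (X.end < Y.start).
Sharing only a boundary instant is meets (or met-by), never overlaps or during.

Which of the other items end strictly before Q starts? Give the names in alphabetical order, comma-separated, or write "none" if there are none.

Target Q = [251, 390].
B [44, 353] → overlaps → no.
D [380, 721] → overlapped-by → no.
E [411, 436] → after → no.
G [184, 348] → overlaps → no.
H [283, 464] → overlapped-by → no.
J [441, 597] → after → no.
K [77, 321] → overlaps → no.
L [314, 381] → during → no.
N [356, 544] → overlapped-by → no.
U [353, 380] → during → no.
V [67, 124] → before → yes.
Z [327, 452] → overlapped-by → no.
Result: V.

V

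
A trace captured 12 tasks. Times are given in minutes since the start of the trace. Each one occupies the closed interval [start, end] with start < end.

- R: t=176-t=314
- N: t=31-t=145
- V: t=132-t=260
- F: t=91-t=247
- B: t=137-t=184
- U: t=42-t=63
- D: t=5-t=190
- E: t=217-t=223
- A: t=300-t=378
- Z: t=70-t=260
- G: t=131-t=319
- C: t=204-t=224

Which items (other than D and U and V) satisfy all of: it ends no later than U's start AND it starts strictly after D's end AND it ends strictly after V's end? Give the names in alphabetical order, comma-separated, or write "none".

Conditions: its end is no later than U's start (X.end <= t=42) AND its start is strictly after D's end (X.start > t=190) AND its end is strictly after V's end (X.end > t=260).
A: end t=378 <= t=42? ✗; start t=300 > t=190? ✓; end t=378 > t=260? ✓ → no.
B: end t=184 <= t=42? ✗; start t=137 > t=190? ✗; end t=184 > t=260? ✗ → no.
C: end t=224 <= t=42? ✗; start t=204 > t=190? ✓; end t=224 > t=260? ✗ → no.
E: end t=223 <= t=42? ✗; start t=217 > t=190? ✓; end t=223 > t=260? ✗ → no.
F: end t=247 <= t=42? ✗; start t=91 > t=190? ✗; end t=247 > t=260? ✗ → no.
G: end t=319 <= t=42? ✗; start t=131 > t=190? ✗; end t=319 > t=260? ✓ → no.
N: end t=145 <= t=42? ✗; start t=31 > t=190? ✗; end t=145 > t=260? ✗ → no.
R: end t=314 <= t=42? ✗; start t=176 > t=190? ✗; end t=314 > t=260? ✓ → no.
Z: end t=260 <= t=42? ✗; start t=70 > t=190? ✗; end t=260 > t=260? ✗ → no.
Result: none.

none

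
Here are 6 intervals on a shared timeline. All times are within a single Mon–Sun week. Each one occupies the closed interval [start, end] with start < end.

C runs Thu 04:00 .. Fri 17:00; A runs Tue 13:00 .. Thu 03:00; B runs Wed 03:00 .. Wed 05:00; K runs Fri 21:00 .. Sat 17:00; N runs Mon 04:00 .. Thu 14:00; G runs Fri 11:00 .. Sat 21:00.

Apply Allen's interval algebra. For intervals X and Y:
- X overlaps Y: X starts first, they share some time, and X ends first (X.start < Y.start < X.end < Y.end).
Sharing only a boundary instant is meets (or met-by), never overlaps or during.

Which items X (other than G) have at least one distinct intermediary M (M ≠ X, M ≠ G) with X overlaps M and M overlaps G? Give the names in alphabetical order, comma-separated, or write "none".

N

Target G = [Fri 11:00, Sat 21:00].
Intermediaries M with M overlaps G: C.
Via C — items with X overlaps C: N.
Union: N.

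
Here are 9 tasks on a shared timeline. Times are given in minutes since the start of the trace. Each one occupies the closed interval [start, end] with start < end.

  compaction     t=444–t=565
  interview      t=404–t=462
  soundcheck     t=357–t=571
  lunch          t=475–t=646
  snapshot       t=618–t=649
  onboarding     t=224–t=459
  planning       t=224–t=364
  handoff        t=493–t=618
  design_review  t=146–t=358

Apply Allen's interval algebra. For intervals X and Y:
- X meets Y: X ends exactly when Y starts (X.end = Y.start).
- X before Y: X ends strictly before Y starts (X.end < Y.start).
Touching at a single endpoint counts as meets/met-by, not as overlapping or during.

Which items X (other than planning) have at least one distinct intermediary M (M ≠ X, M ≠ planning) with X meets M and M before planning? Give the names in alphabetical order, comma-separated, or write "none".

Target planning = [t=224, t=364].
Intermediaries M with M before planning: none.
Union: none.

none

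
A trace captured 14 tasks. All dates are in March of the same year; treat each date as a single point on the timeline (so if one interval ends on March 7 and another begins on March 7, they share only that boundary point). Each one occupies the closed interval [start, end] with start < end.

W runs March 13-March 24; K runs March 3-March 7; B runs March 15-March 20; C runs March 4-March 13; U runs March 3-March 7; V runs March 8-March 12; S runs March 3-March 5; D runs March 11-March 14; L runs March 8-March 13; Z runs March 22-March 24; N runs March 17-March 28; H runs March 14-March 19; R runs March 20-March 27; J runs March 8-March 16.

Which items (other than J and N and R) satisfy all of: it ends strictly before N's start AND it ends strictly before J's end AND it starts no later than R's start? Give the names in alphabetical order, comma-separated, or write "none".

Conditions: its end is strictly before N's start (X.end < March 17) AND its end is strictly before J's end (X.end < March 16) AND its start is no later than R's start (X.start <= March 20).
B: end March 20 < March 17? ✗; end March 20 < March 16? ✗; start March 15 <= March 20? ✓ → no.
C: end March 13 < March 17? ✓; end March 13 < March 16? ✓; start March 4 <= March 20? ✓ → yes.
D: end March 14 < March 17? ✓; end March 14 < March 16? ✓; start March 11 <= March 20? ✓ → yes.
H: end March 19 < March 17? ✗; end March 19 < March 16? ✗; start March 14 <= March 20? ✓ → no.
K: end March 7 < March 17? ✓; end March 7 < March 16? ✓; start March 3 <= March 20? ✓ → yes.
L: end March 13 < March 17? ✓; end March 13 < March 16? ✓; start March 8 <= March 20? ✓ → yes.
S: end March 5 < March 17? ✓; end March 5 < March 16? ✓; start March 3 <= March 20? ✓ → yes.
U: end March 7 < March 17? ✓; end March 7 < March 16? ✓; start March 3 <= March 20? ✓ → yes.
V: end March 12 < March 17? ✓; end March 12 < March 16? ✓; start March 8 <= March 20? ✓ → yes.
W: end March 24 < March 17? ✗; end March 24 < March 16? ✗; start March 13 <= March 20? ✓ → no.
Z: end March 24 < March 17? ✗; end March 24 < March 16? ✗; start March 22 <= March 20? ✗ → no.
Result: C, D, K, L, S, U, V.

C, D, K, L, S, U, V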